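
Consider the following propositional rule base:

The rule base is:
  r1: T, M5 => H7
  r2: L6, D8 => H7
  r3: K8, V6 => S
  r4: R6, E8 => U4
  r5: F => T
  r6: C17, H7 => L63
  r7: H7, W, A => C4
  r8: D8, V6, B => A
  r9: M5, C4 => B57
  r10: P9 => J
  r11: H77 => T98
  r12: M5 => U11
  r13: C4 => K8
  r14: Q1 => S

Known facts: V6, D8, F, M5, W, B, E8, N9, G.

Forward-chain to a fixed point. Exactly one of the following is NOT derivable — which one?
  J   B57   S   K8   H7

J

Round 1: r5 [F => T]; r8 [D8, V6, B => A]; r12 [M5 => U11]. Adds T, A, U11.
Round 2: r1 [T, M5 => H7]. Adds H7.
Round 3: r7 [H7, W, A => C4]. Adds C4.
Round 4: r9 [M5, C4 => B57]; r13 [C4 => K8]. Adds B57, K8.
Round 5: r3 [K8, V6 => S]. Adds S.
Derived: B57 (round 4), H7 (round 2), S (round 5), K8 (round 4). J never appears in any round.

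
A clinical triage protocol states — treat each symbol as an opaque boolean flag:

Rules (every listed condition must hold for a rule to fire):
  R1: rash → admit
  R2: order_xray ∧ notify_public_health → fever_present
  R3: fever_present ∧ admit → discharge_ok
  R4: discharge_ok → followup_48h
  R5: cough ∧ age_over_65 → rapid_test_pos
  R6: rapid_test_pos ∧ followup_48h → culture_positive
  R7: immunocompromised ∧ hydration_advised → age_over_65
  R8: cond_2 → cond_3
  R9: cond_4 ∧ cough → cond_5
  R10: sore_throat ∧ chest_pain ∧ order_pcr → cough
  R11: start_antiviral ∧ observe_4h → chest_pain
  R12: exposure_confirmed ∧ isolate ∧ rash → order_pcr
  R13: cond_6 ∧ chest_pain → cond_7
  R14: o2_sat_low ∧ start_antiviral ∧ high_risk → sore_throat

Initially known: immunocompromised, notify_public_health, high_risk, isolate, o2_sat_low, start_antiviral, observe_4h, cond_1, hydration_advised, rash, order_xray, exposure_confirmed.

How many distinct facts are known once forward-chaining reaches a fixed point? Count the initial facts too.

Round 1 fires R1, R2, R7, R11, R12, R14, giving admit, fever_present, age_over_65, chest_pain, order_pcr, sore_throat.
Round 2 fires R3, R10, giving discharge_ok, cough.
Round 3 fires R4, R5, giving followup_48h, rapid_test_pos.
Round 4 fires R6, giving culture_positive.
Closure: {admit, age_over_65, chest_pain, cond_1, cough, culture_positive, discharge_ok, exposure_confirmed, fever_present, followup_48h, high_risk, hydration_advised, immunocompromised, isolate, notify_public_health, o2_sat_low, observe_4h, order_pcr, order_xray, rapid_test_pos, rash, sore_throat, start_antiviral} — 23 facts.

23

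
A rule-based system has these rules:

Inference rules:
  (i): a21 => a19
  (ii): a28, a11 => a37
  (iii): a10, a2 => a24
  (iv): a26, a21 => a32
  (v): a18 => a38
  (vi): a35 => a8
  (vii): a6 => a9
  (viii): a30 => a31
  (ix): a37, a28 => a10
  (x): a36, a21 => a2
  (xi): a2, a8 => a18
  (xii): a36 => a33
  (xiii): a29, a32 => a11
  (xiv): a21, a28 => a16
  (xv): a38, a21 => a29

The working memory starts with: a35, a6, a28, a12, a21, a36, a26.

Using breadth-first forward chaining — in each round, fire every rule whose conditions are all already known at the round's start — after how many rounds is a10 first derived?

7

Round 1 fires (i), (iv), (vi), (vii), (x), (xii), (xiv), giving a19, a32, a8, a9, a2, a33, a16.
Round 2 fires (xi), giving a18.
Round 3 fires (v), giving a38.
Round 4 fires (xv), giving a29.
Round 5 fires (xiii), giving a11.
Round 6 fires (ii), giving a37.
Round 7 fires (ix), giving a10.
a10 first appears in round 7.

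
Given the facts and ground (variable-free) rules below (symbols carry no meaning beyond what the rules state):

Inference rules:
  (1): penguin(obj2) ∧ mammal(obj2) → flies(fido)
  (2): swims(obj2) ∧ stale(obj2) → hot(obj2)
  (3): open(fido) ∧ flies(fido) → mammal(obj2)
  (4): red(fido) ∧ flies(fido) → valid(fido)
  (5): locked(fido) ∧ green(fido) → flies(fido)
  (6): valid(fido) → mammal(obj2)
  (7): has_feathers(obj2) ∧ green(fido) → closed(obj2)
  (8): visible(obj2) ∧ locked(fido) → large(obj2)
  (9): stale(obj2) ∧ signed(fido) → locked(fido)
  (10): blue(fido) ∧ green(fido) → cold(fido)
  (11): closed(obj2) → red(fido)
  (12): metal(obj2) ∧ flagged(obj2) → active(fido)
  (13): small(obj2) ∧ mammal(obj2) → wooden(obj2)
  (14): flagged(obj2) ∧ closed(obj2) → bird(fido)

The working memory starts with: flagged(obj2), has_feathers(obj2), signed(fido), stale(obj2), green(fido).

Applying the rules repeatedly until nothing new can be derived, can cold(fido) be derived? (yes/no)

Round 1: (7) [has_feathers(obj2) ∧ green(fido) → closed(obj2)]; (9) [stale(obj2) ∧ signed(fido) → locked(fido)]. Adds closed(obj2), locked(fido).
Round 2: (5) [locked(fido) ∧ green(fido) → flies(fido)]; (11) [closed(obj2) → red(fido)]; (14) [flagged(obj2) ∧ closed(obj2) → bird(fido)]. Adds flies(fido), red(fido), bird(fido).
Round 3: (4) [red(fido) ∧ flies(fido) → valid(fido)]. Adds valid(fido).
Round 4: (6) [valid(fido) → mammal(obj2)]. Adds mammal(obj2).
Fixed point reached. cold(fido) is concluded only by (10); (10) needs blue(fido) (never derived).

no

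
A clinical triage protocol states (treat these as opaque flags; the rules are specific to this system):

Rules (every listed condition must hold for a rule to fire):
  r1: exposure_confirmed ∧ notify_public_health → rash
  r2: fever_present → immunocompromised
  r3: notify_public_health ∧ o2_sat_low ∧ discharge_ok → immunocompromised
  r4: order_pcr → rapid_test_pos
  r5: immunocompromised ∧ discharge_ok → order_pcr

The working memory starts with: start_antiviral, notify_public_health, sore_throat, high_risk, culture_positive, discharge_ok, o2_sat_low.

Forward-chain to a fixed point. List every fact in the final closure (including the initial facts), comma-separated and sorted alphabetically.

[1] r3 [notify_public_health ∧ o2_sat_low ∧ discharge_ok → immunocompromised]. ⇒ new: immunocompromised.
[2] r5 [immunocompromised ∧ discharge_ok → order_pcr]. ⇒ new: order_pcr.
[3] r4 [order_pcr → rapid_test_pos]. ⇒ new: rapid_test_pos.

culture_positive, discharge_ok, high_risk, immunocompromised, notify_public_health, o2_sat_low, order_pcr, rapid_test_pos, sore_throat, start_antiviral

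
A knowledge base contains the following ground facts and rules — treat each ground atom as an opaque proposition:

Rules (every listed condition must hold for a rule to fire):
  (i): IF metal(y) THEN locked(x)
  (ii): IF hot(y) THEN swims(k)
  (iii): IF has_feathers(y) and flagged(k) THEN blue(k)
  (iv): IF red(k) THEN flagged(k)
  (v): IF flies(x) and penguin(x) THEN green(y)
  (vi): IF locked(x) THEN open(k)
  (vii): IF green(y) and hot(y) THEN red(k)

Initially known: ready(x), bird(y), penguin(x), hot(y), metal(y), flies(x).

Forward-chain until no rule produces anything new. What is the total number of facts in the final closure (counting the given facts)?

Round 1 — (i), (ii), (v), derive locked(x), swims(k), green(y).
Round 2 — (vi), (vii), derive open(k), red(k).
Round 3 — (iv), derive flagged(k).
Closure: {bird(y), flagged(k), flies(x), green(y), hot(y), locked(x), metal(y), open(k), penguin(x), ready(x), red(k), swims(k)} — 12 facts.

12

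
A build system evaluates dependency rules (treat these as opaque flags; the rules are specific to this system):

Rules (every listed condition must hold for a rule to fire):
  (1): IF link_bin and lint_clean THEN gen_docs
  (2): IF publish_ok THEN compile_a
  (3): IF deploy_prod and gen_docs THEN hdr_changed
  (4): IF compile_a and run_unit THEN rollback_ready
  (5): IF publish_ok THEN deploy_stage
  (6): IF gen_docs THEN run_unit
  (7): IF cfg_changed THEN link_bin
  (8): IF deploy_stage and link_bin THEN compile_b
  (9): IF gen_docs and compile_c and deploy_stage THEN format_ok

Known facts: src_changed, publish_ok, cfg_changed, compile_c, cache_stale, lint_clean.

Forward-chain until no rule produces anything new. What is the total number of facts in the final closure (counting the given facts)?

14

[1] (2) [IF publish_ok THEN compile_a]; (5) [IF publish_ok THEN deploy_stage]; (7) [IF cfg_changed THEN link_bin]. ⇒ new: compile_a, deploy_stage, link_bin.
[2] (1) [IF link_bin and lint_clean THEN gen_docs]; (8) [IF deploy_stage and link_bin THEN compile_b]. ⇒ new: gen_docs, compile_b.
[3] (6) [IF gen_docs THEN run_unit]; (9) [IF gen_docs and compile_c and deploy_stage THEN format_ok]. ⇒ new: run_unit, format_ok.
[4] (4) [IF compile_a and run_unit THEN rollback_ready]. ⇒ new: rollback_ready.
Closure: {cache_stale, cfg_changed, compile_a, compile_b, compile_c, deploy_stage, format_ok, gen_docs, link_bin, lint_clean, publish_ok, rollback_ready, run_unit, src_changed} — 14 facts.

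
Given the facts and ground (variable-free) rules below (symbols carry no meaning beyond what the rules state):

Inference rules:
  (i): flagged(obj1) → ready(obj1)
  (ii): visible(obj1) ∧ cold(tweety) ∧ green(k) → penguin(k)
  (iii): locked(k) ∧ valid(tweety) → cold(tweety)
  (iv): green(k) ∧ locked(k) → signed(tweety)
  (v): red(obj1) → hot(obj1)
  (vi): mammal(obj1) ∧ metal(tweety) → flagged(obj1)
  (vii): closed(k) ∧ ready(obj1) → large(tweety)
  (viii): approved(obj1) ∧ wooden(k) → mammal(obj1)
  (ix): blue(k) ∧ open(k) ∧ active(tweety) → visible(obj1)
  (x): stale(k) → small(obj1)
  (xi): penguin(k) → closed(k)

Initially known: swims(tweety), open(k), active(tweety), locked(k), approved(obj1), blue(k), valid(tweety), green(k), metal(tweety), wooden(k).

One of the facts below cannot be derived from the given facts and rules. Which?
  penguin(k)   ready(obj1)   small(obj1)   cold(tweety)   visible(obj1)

Round 1: (iii) [locked(k) ∧ valid(tweety) → cold(tweety)]; (iv) [green(k) ∧ locked(k) → signed(tweety)]; (viii) [approved(obj1) ∧ wooden(k) → mammal(obj1)]; (ix) [blue(k) ∧ open(k) ∧ active(tweety) → visible(obj1)]. Adds cold(tweety), signed(tweety), mammal(obj1), visible(obj1).
Round 2: (ii) [visible(obj1) ∧ cold(tweety) ∧ green(k) → penguin(k)]; (vi) [mammal(obj1) ∧ metal(tweety) → flagged(obj1)]. Adds penguin(k), flagged(obj1).
Round 3: (i) [flagged(obj1) → ready(obj1)]; (xi) [penguin(k) → closed(k)]. Adds ready(obj1), closed(k).
Round 4: (vii) [closed(k) ∧ ready(obj1) → large(tweety)]. Adds large(tweety).
Derived: penguin(k) (round 2), cold(tweety) (round 1), ready(obj1) (round 3), visible(obj1) (round 1). small(obj1) never appears in any round.

small(obj1)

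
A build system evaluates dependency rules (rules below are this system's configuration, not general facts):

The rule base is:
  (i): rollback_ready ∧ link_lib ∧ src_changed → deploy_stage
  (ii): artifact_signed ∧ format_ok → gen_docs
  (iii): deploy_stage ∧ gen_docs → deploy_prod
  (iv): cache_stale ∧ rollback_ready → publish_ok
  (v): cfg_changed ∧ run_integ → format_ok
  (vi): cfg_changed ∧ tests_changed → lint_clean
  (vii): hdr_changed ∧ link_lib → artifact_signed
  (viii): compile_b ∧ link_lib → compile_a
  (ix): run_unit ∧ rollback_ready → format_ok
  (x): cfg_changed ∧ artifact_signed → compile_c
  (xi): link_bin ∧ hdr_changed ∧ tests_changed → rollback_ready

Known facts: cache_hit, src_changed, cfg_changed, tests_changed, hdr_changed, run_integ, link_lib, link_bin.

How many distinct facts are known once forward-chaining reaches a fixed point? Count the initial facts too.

Round 1 — (v), (vi), (vii), (xi), derive format_ok, lint_clean, artifact_signed, rollback_ready.
Round 2 — (i), (ii), (x), derive deploy_stage, gen_docs, compile_c.
Round 3 — (iii), derive deploy_prod.
Closure: {artifact_signed, cache_hit, cfg_changed, compile_c, deploy_prod, deploy_stage, format_ok, gen_docs, hdr_changed, link_bin, link_lib, lint_clean, rollback_ready, run_integ, src_changed, tests_changed} — 16 facts.

16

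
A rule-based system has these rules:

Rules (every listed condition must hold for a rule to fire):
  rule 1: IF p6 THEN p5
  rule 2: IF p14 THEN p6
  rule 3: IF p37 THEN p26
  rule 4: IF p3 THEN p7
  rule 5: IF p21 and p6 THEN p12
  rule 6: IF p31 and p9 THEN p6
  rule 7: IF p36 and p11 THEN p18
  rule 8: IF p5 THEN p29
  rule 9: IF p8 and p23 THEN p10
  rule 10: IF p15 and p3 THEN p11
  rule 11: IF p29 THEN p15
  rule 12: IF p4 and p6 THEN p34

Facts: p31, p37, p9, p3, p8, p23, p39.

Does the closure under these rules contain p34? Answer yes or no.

Round 1 — rule 3, rule 4, rule 6, rule 9, derive p26, p7, p6, p10.
Round 2 — rule 1, derive p5.
Round 3 — rule 8, derive p29.
Round 4 — rule 11, derive p15.
Round 5 — rule 10, derive p11.
Fixed point reached. p34 is concluded only by rule 12; rule 12 needs p4 (never derived).

no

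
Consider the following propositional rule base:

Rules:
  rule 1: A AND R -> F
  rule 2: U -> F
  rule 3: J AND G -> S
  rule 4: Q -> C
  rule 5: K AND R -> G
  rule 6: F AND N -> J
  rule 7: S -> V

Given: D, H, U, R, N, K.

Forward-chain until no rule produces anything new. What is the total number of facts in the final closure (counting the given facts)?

Round 1 fires rule 2, rule 5, giving F, G.
Round 2 fires rule 6, giving J.
Round 3 fires rule 3, giving S.
Round 4 fires rule 7, giving V.
Closure: {D, F, G, H, J, K, N, R, S, U, V} — 11 facts.

11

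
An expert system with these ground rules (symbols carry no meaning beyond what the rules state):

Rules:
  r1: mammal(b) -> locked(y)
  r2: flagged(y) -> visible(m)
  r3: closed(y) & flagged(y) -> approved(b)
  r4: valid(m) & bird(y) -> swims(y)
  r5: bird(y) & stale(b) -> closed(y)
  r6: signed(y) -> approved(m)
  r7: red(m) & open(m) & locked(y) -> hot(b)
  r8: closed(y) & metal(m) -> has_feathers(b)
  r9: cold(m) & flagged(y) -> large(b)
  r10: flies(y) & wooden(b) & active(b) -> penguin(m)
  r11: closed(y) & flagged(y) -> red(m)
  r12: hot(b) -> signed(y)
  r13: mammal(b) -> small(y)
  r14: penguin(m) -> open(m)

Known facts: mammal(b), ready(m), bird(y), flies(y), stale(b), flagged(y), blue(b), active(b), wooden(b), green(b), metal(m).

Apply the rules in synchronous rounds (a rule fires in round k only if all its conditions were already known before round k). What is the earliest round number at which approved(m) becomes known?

5

[1] r1 [mammal(b) -> locked(y)]; r2 [flagged(y) -> visible(m)]; r5 [bird(y) & stale(b) -> closed(y)]; r10 [flies(y) & wooden(b) & active(b) -> penguin(m)]; r13 [mammal(b) -> small(y)]. ⇒ new: locked(y), visible(m), closed(y), penguin(m), small(y).
[2] r3 [closed(y) & flagged(y) -> approved(b)]; r8 [closed(y) & metal(m) -> has_feathers(b)]; r11 [closed(y) & flagged(y) -> red(m)]; r14 [penguin(m) -> open(m)]. ⇒ new: approved(b), has_feathers(b), red(m), open(m).
[3] r7 [red(m) & open(m) & locked(y) -> hot(b)]. ⇒ new: hot(b).
[4] r12 [hot(b) -> signed(y)]. ⇒ new: signed(y).
[5] r6 [signed(y) -> approved(m)]. ⇒ new: approved(m).
approved(m) first appears in round 5.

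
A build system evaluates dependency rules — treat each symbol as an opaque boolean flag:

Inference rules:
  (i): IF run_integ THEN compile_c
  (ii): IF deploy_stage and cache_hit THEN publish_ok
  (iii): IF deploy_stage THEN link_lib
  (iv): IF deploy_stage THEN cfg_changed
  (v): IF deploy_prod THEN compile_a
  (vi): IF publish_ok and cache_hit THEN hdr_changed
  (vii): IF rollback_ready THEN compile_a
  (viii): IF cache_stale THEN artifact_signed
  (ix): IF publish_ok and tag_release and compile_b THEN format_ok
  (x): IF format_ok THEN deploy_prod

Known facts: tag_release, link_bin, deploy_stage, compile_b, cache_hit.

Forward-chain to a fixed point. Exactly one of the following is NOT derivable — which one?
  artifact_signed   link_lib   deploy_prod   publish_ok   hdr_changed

Round 1: (ii) [IF deploy_stage and cache_hit THEN publish_ok]; (iii) [IF deploy_stage THEN link_lib]; (iv) [IF deploy_stage THEN cfg_changed]. Adds publish_ok, link_lib, cfg_changed.
Round 2: (vi) [IF publish_ok and cache_hit THEN hdr_changed]; (ix) [IF publish_ok and tag_release and compile_b THEN format_ok]. Adds hdr_changed, format_ok.
Round 3: (x) [IF format_ok THEN deploy_prod]. Adds deploy_prod.
Round 4: (v) [IF deploy_prod THEN compile_a]. Adds compile_a.
Derived: deploy_prod (round 3), link_lib (round 1), hdr_changed (round 2), publish_ok (round 1). artifact_signed never appears in any round.

artifact_signed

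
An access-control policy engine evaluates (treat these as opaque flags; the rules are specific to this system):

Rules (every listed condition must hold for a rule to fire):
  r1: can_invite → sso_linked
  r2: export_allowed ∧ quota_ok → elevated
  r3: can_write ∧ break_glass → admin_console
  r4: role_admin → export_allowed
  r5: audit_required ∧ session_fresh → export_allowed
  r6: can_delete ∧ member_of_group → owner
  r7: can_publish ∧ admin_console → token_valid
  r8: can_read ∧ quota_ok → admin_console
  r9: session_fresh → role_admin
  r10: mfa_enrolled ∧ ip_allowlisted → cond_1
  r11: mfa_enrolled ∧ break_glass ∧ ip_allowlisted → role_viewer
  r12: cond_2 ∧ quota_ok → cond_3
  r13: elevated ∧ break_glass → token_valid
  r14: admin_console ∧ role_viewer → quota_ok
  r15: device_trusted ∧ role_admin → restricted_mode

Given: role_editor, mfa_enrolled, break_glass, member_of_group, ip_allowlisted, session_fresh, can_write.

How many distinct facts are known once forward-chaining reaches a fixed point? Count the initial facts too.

Round 1 — r3, r9, r10, r11, derive admin_console, role_admin, cond_1, role_viewer.
Round 2 — r4, r14, derive export_allowed, quota_ok.
Round 3 — r2, derive elevated.
Round 4 — r13, derive token_valid.
Closure: {admin_console, break_glass, can_write, cond_1, elevated, export_allowed, ip_allowlisted, member_of_group, mfa_enrolled, quota_ok, role_admin, role_editor, role_viewer, session_fresh, token_valid} — 15 facts.

15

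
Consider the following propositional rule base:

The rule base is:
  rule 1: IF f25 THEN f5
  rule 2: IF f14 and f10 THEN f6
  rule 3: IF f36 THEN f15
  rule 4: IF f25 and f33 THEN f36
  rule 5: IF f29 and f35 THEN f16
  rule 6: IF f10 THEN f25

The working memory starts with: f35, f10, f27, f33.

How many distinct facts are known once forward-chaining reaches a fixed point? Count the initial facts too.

8

Round 1: rule 6 [IF f10 THEN f25]. New: f25.
Round 2: rule 1 [IF f25 THEN f5]; rule 4 [IF f25 and f33 THEN f36]. New: f5, f36.
Round 3: rule 3 [IF f36 THEN f15]. New: f15.
Closure: {f10, f15, f25, f27, f33, f35, f36, f5} — 8 facts.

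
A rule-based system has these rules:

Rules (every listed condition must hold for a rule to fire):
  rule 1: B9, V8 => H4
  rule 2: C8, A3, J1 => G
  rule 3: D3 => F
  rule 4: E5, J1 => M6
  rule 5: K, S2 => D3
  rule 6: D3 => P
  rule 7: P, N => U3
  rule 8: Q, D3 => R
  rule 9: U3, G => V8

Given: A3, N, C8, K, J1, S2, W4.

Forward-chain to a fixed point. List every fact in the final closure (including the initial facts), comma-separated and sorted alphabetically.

[1] rule 2 [C8, A3, J1 => G]; rule 5 [K, S2 => D3]. ⇒ new: G, D3.
[2] rule 3 [D3 => F]; rule 6 [D3 => P]. ⇒ new: F, P.
[3] rule 7 [P, N => U3]. ⇒ new: U3.
[4] rule 9 [U3, G => V8]. ⇒ new: V8.

A3, C8, D3, F, G, J1, K, N, P, S2, U3, V8, W4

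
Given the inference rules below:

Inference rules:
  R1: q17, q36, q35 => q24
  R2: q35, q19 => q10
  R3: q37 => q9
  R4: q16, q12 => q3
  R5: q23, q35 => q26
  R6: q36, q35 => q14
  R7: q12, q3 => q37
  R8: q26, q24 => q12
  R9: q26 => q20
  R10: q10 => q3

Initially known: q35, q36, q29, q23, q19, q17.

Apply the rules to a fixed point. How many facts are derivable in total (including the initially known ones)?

15

Round 1: R1 [q17, q36, q35 => q24]; R2 [q35, q19 => q10]; R5 [q23, q35 => q26]; R6 [q36, q35 => q14]. New: q24, q10, q26, q14.
Round 2: R8 [q26, q24 => q12]; R9 [q26 => q20]; R10 [q10 => q3]. New: q12, q20, q3.
Round 3: R7 [q12, q3 => q37]. New: q37.
Round 4: R3 [q37 => q9]. New: q9.
Closure: {q10, q12, q14, q17, q19, q20, q23, q24, q26, q29, q3, q35, q36, q37, q9} — 15 facts.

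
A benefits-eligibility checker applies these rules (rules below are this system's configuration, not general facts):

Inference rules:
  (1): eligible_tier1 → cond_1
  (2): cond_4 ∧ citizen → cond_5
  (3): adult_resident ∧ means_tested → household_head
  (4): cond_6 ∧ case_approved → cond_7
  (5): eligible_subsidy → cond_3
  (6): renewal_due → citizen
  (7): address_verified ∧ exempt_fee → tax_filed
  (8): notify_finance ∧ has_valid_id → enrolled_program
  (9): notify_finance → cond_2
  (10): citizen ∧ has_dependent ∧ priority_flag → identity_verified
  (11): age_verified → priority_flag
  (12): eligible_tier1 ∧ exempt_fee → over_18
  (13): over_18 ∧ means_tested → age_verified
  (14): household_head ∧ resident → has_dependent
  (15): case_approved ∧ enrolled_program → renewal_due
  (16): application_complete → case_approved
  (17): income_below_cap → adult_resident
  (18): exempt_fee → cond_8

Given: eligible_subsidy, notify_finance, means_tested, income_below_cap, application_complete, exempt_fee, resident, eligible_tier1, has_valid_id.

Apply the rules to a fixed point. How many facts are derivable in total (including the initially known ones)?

Round 1 — (1), (5), (8), (9), (12), (16), (17), (18), derive cond_1, cond_3, enrolled_program, cond_2, over_18, case_approved, adult_resident, cond_8.
Round 2 — (3), (13), (15), derive household_head, age_verified, renewal_due.
Round 3 — (6), (11), (14), derive citizen, priority_flag, has_dependent.
Round 4 — (10), derive identity_verified.
Closure: {adult_resident, age_verified, application_complete, case_approved, citizen, cond_1, cond_2, cond_3, cond_8, eligible_subsidy, eligible_tier1, enrolled_program, exempt_fee, has_dependent, has_valid_id, household_head, identity_verified, income_below_cap, means_tested, notify_finance, over_18, priority_flag, renewal_due, resident} — 24 facts.

24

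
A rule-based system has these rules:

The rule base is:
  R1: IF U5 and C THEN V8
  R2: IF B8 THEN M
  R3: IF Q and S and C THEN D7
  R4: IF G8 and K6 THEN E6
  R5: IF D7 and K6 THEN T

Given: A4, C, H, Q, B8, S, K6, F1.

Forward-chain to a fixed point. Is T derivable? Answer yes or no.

yes

Round 1 fires R2, R3, giving M, D7.
Round 2 fires R5, giving T.
T appears in round 2, so it is derivable.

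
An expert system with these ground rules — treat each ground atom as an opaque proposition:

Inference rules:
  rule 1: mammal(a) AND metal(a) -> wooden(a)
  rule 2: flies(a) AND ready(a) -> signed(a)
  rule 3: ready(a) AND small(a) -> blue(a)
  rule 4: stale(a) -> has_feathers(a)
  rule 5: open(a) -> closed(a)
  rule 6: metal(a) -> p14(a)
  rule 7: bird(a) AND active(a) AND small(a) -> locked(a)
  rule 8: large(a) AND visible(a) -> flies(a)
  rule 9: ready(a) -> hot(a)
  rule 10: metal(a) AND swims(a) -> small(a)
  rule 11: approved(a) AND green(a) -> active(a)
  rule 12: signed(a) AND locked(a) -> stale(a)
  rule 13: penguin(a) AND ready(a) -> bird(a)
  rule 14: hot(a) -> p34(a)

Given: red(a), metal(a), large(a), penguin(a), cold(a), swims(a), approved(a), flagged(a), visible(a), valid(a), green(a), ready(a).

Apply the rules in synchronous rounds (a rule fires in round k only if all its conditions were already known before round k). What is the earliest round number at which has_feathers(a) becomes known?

4

[1] rule 6 [metal(a) -> p14(a)]; rule 8 [large(a) AND visible(a) -> flies(a)]; rule 9 [ready(a) -> hot(a)]; rule 10 [metal(a) AND swims(a) -> small(a)]; rule 11 [approved(a) AND green(a) -> active(a)]; rule 13 [penguin(a) AND ready(a) -> bird(a)]. ⇒ new: p14(a), flies(a), hot(a), small(a), active(a), bird(a).
[2] rule 2 [flies(a) AND ready(a) -> signed(a)]; rule 3 [ready(a) AND small(a) -> blue(a)]; rule 7 [bird(a) AND active(a) AND small(a) -> locked(a)]; rule 14 [hot(a) -> p34(a)]. ⇒ new: signed(a), blue(a), locked(a), p34(a).
[3] rule 12 [signed(a) AND locked(a) -> stale(a)]. ⇒ new: stale(a).
[4] rule 4 [stale(a) -> has_feathers(a)]. ⇒ new: has_feathers(a).
has_feathers(a) first appears in round 4.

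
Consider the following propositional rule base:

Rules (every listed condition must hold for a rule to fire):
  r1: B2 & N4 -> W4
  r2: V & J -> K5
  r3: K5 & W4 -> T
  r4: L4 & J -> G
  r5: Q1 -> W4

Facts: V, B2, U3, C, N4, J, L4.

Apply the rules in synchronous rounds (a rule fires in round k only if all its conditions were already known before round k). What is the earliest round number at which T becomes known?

2

[1] r1 [B2 & N4 -> W4]; r2 [V & J -> K5]; r4 [L4 & J -> G]. ⇒ new: W4, K5, G.
[2] r3 [K5 & W4 -> T]. ⇒ new: T.
T first appears in round 2.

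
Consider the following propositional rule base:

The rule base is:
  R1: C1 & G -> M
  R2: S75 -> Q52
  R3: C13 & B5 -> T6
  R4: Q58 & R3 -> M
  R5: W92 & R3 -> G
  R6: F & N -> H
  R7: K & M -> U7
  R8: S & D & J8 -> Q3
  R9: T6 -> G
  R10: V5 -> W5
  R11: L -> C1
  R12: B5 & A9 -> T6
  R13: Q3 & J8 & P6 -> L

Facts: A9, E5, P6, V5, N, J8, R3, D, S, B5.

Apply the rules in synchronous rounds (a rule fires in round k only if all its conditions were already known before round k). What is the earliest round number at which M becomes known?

4

[1] R8 [S & D & J8 -> Q3]; R10 [V5 -> W5]; R12 [B5 & A9 -> T6]. ⇒ new: Q3, W5, T6.
[2] R9 [T6 -> G]; R13 [Q3 & J8 & P6 -> L]. ⇒ new: G, L.
[3] R11 [L -> C1]. ⇒ new: C1.
[4] R1 [C1 & G -> M]. ⇒ new: M.
M first appears in round 4.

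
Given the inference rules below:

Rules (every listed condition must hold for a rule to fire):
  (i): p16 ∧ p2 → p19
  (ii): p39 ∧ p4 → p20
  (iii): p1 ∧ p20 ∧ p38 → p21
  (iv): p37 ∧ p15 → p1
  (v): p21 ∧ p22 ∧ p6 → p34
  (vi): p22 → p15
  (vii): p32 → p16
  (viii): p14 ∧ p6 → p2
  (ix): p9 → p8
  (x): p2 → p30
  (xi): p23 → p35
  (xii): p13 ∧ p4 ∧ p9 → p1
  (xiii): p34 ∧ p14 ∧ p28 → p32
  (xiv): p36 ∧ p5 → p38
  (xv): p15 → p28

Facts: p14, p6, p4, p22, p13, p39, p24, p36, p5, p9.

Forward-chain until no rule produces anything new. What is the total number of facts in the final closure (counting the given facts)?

23

[1] (ii) [p39 ∧ p4 → p20]; (vi) [p22 → p15]; (viii) [p14 ∧ p6 → p2]; (ix) [p9 → p8]; (xii) [p13 ∧ p4 ∧ p9 → p1]; (xiv) [p36 ∧ p5 → p38]. ⇒ new: p20, p15, p2, p8, p1, p38.
[2] (iii) [p1 ∧ p20 ∧ p38 → p21]; (x) [p2 → p30]; (xv) [p15 → p28]. ⇒ new: p21, p30, p28.
[3] (v) [p21 ∧ p22 ∧ p6 → p34]. ⇒ new: p34.
[4] (xiii) [p34 ∧ p14 ∧ p28 → p32]. ⇒ new: p32.
[5] (vii) [p32 → p16]. ⇒ new: p16.
[6] (i) [p16 ∧ p2 → p19]. ⇒ new: p19.
Closure: {p1, p13, p14, p15, p16, p19, p2, p20, p21, p22, p24, p28, p30, p32, p34, p36, p38, p39, p4, p5, p6, p8, p9} — 23 facts.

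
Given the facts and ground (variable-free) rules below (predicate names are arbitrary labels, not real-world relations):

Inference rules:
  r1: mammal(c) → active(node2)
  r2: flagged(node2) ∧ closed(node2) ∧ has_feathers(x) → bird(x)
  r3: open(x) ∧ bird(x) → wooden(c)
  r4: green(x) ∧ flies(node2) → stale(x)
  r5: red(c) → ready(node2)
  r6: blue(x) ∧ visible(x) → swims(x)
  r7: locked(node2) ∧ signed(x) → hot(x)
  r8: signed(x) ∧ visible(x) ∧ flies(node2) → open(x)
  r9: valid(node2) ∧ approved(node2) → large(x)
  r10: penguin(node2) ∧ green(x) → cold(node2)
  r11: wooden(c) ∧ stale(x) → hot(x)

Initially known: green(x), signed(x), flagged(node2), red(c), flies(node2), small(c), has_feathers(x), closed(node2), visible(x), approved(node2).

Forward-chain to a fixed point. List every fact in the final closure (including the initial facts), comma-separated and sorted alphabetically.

approved(node2), bird(x), closed(node2), flagged(node2), flies(node2), green(x), has_feathers(x), hot(x), open(x), ready(node2), red(c), signed(x), small(c), stale(x), visible(x), wooden(c)

Round 1: r2 [flagged(node2) ∧ closed(node2) ∧ has_feathers(x) → bird(x)]; r4 [green(x) ∧ flies(node2) → stale(x)]; r5 [red(c) → ready(node2)]; r8 [signed(x) ∧ visible(x) ∧ flies(node2) → open(x)]. Adds bird(x), stale(x), ready(node2), open(x).
Round 2: r3 [open(x) ∧ bird(x) → wooden(c)]. Adds wooden(c).
Round 3: r11 [wooden(c) ∧ stale(x) → hot(x)]. Adds hot(x).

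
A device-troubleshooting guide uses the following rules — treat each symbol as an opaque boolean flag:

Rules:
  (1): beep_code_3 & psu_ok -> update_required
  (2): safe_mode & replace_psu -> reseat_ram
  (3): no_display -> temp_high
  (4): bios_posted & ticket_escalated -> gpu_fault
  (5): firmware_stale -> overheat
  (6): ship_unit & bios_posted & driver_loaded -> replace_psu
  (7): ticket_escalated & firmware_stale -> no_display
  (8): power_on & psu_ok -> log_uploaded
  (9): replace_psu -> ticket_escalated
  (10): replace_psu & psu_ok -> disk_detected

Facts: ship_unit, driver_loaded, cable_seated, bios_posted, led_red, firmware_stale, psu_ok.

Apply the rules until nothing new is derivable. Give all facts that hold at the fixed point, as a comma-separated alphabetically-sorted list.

bios_posted, cable_seated, disk_detected, driver_loaded, firmware_stale, gpu_fault, led_red, no_display, overheat, psu_ok, replace_psu, ship_unit, temp_high, ticket_escalated

Round 1: (5) [firmware_stale -> overheat]; (6) [ship_unit & bios_posted & driver_loaded -> replace_psu]. New: overheat, replace_psu.
Round 2: (9) [replace_psu -> ticket_escalated]; (10) [replace_psu & psu_ok -> disk_detected]. New: ticket_escalated, disk_detected.
Round 3: (4) [bios_posted & ticket_escalated -> gpu_fault]; (7) [ticket_escalated & firmware_stale -> no_display]. New: gpu_fault, no_display.
Round 4: (3) [no_display -> temp_high]. New: temp_high.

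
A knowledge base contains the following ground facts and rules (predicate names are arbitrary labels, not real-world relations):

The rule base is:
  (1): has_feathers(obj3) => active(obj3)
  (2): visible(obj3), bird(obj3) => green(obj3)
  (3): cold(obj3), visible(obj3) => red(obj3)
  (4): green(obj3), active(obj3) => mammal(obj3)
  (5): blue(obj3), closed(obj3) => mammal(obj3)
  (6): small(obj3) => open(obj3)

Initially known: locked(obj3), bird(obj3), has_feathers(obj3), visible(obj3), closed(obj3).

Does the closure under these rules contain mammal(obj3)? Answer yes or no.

yes

Round 1 — (1), (2), derive active(obj3), green(obj3).
Round 2 — (4), derive mammal(obj3).
mammal(obj3) appears in round 2, so it is derivable.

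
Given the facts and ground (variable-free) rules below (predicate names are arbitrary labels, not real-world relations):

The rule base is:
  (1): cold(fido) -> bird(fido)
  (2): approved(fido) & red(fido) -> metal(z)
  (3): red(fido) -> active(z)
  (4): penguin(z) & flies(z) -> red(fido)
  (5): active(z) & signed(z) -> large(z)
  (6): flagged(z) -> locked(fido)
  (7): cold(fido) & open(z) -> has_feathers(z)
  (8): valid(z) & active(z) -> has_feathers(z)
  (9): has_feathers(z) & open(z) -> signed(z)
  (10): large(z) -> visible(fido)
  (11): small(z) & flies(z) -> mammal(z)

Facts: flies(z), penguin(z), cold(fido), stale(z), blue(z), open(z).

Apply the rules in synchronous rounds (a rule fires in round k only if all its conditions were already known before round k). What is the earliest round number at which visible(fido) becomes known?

[1] (1) [cold(fido) -> bird(fido)]; (4) [penguin(z) & flies(z) -> red(fido)]; (7) [cold(fido) & open(z) -> has_feathers(z)]. ⇒ new: bird(fido), red(fido), has_feathers(z).
[2] (3) [red(fido) -> active(z)]; (9) [has_feathers(z) & open(z) -> signed(z)]. ⇒ new: active(z), signed(z).
[3] (5) [active(z) & signed(z) -> large(z)]. ⇒ new: large(z).
[4] (10) [large(z) -> visible(fido)]. ⇒ new: visible(fido).
visible(fido) first appears in round 4.

4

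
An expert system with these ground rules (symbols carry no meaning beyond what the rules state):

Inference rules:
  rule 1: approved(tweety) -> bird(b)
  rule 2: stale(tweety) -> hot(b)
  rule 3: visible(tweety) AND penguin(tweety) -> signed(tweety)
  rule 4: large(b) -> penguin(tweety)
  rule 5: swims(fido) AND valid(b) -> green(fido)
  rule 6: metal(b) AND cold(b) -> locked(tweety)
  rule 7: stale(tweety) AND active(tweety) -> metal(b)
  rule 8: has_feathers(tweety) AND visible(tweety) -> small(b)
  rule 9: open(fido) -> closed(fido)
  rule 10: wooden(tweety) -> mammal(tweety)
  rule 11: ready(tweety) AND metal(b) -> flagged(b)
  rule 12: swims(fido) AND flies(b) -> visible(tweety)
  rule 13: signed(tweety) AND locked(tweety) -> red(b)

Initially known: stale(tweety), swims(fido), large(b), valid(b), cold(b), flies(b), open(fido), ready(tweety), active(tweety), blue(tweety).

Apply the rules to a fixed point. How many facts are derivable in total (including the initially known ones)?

20

Round 1 — rule 2, rule 4, rule 5, rule 7, rule 9, rule 12, derive hot(b), penguin(tweety), green(fido), metal(b), closed(fido), visible(tweety).
Round 2 — rule 3, rule 6, rule 11, derive signed(tweety), locked(tweety), flagged(b).
Round 3 — rule 13, derive red(b).
Closure: {active(tweety), blue(tweety), closed(fido), cold(b), flagged(b), flies(b), green(fido), hot(b), large(b), locked(tweety), metal(b), open(fido), penguin(tweety), ready(tweety), red(b), signed(tweety), stale(tweety), swims(fido), valid(b), visible(tweety)} — 20 facts.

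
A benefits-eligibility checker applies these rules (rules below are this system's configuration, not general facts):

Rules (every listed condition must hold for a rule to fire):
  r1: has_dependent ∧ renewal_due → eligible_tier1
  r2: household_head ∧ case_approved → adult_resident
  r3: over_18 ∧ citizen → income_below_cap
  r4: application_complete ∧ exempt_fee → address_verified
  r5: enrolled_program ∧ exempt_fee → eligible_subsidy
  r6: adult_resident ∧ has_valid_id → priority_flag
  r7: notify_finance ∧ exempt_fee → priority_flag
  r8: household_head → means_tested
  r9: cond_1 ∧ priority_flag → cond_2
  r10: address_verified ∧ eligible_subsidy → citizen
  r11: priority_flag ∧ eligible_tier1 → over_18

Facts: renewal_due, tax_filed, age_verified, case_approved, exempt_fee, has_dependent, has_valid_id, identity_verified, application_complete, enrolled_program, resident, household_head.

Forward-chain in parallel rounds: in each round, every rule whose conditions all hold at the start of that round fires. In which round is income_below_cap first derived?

4

Round 1 — r1, r2, r4, r5, r8, derive eligible_tier1, adult_resident, address_verified, eligible_subsidy, means_tested.
Round 2 — r6, r10, derive priority_flag, citizen.
Round 3 — r11, derive over_18.
Round 4 — r3, derive income_below_cap.
income_below_cap first appears in round 4.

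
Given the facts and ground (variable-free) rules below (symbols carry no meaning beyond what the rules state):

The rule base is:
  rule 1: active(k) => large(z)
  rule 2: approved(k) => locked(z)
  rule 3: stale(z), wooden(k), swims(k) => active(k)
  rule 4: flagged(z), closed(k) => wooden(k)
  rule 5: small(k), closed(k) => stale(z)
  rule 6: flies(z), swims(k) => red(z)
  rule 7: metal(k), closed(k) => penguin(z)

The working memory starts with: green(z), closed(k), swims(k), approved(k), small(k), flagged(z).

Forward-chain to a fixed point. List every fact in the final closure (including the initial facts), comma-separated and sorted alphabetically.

active(k), approved(k), closed(k), flagged(z), green(z), large(z), locked(z), small(k), stale(z), swims(k), wooden(k)

Round 1 fires rule 2, rule 4, rule 5, giving locked(z), wooden(k), stale(z).
Round 2 fires rule 3, giving active(k).
Round 3 fires rule 1, giving large(z).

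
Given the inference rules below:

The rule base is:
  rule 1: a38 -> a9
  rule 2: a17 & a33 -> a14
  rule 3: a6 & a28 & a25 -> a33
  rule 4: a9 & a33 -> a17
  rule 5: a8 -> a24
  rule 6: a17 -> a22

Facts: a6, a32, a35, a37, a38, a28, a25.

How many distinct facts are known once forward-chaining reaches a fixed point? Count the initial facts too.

Round 1: rule 1 [a38 -> a9]; rule 3 [a6 & a28 & a25 -> a33]. New: a9, a33.
Round 2: rule 4 [a9 & a33 -> a17]. New: a17.
Round 3: rule 2 [a17 & a33 -> a14]; rule 6 [a17 -> a22]. New: a14, a22.
Closure: {a14, a17, a22, a25, a28, a32, a33, a35, a37, a38, a6, a9} — 12 facts.

12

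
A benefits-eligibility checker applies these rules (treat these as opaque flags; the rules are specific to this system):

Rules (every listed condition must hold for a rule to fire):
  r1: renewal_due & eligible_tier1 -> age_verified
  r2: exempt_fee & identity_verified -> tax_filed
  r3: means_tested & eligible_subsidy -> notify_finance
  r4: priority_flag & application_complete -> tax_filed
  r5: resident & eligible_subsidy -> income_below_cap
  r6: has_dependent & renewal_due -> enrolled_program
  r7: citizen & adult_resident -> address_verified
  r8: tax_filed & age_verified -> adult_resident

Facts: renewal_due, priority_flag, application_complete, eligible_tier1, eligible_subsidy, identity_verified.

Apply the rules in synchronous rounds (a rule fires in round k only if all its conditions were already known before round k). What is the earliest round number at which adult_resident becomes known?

Round 1 — r1, r4, derive age_verified, tax_filed.
Round 2 — r8, derive adult_resident.
adult_resident first appears in round 2.

2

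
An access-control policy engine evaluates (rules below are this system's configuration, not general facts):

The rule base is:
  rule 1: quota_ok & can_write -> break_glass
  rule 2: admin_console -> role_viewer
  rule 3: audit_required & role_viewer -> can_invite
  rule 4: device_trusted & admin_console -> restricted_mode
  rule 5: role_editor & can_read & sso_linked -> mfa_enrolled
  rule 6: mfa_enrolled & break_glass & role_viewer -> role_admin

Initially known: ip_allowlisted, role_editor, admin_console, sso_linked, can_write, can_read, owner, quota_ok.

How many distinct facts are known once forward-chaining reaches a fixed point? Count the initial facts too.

12

Round 1 fires rule 1, rule 2, rule 5, giving break_glass, role_viewer, mfa_enrolled.
Round 2 fires rule 6, giving role_admin.
Closure: {admin_console, break_glass, can_read, can_write, ip_allowlisted, mfa_enrolled, owner, quota_ok, role_admin, role_editor, role_viewer, sso_linked} — 12 facts.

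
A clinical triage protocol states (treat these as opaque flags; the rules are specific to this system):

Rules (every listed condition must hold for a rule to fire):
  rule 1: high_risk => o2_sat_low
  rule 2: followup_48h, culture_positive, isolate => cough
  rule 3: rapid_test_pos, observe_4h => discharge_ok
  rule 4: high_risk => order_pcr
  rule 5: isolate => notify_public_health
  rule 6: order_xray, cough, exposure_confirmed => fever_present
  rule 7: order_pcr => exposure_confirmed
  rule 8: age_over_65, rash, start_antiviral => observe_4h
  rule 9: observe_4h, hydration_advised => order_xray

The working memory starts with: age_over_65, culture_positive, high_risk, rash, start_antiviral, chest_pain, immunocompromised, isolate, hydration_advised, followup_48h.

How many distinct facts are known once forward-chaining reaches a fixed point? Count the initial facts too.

[1] rule 1 [high_risk => o2_sat_low]; rule 2 [followup_48h, culture_positive, isolate => cough]; rule 4 [high_risk => order_pcr]; rule 5 [isolate => notify_public_health]; rule 8 [age_over_65, rash, start_antiviral => observe_4h]. ⇒ new: o2_sat_low, cough, order_pcr, notify_public_health, observe_4h.
[2] rule 7 [order_pcr => exposure_confirmed]; rule 9 [observe_4h, hydration_advised => order_xray]. ⇒ new: exposure_confirmed, order_xray.
[3] rule 6 [order_xray, cough, exposure_confirmed => fever_present]. ⇒ new: fever_present.
Closure: {age_over_65, chest_pain, cough, culture_positive, exposure_confirmed, fever_present, followup_48h, high_risk, hydration_advised, immunocompromised, isolate, notify_public_health, o2_sat_low, observe_4h, order_pcr, order_xray, rash, start_antiviral} — 18 facts.

18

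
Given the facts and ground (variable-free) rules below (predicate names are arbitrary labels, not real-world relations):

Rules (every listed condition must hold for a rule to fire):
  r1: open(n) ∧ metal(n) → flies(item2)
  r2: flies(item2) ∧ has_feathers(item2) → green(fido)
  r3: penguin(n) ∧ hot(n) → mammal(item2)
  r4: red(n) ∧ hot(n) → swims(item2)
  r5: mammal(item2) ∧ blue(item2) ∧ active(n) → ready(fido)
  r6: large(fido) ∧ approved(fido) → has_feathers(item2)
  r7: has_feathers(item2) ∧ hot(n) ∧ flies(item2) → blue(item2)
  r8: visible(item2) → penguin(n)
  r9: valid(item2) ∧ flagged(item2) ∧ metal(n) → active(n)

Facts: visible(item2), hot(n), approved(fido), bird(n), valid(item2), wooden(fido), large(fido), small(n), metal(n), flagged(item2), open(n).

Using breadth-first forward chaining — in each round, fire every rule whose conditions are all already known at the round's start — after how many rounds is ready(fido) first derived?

3

Round 1 fires r1, r6, r8, r9, giving flies(item2), has_feathers(item2), penguin(n), active(n).
Round 2 fires r2, r3, r7, giving green(fido), mammal(item2), blue(item2).
Round 3 fires r5, giving ready(fido).
ready(fido) first appears in round 3.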